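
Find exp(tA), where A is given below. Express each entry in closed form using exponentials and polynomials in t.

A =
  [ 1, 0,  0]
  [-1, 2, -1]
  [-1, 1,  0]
e^{tA} =
  [exp(t), 0, 0]
  [-t*exp(t), t*exp(t) + exp(t), -t*exp(t)]
  [-t*exp(t), t*exp(t), -t*exp(t) + exp(t)]

Strategy: write A = P · J · P⁻¹ where J is a Jordan canonical form, so e^{tA} = P · e^{tJ} · P⁻¹, and e^{tJ} can be computed block-by-block.

A has Jordan form
J =
  [1, 1, 0]
  [0, 1, 0]
  [0, 0, 1]
(up to reordering of blocks).

Per-block formulas:
  For a 1×1 block at λ = 1: exp(t · [1]) = [e^(1t)].
  For a 2×2 Jordan block J_2(1): exp(t · J_2(1)) = e^(1t)·(I + t·N), where N is the 2×2 nilpotent shift.

After assembling e^{tJ} and conjugating by P, we get:

e^{tA} =
  [exp(t), 0, 0]
  [-t*exp(t), t*exp(t) + exp(t), -t*exp(t)]
  [-t*exp(t), t*exp(t), -t*exp(t) + exp(t)]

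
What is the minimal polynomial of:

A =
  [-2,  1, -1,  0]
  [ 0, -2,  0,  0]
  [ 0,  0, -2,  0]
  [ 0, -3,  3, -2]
x^2 + 4*x + 4

The characteristic polynomial is χ_A(x) = (x + 2)^4, so the eigenvalues are known. The minimal polynomial is
  m_A(x) = Π_λ (x − λ)^{k_λ}
where k_λ is the size of the *largest* Jordan block for λ (equivalently, the smallest k with (A − λI)^k v = 0 for every generalised eigenvector v of λ).

  λ = -2: largest Jordan block has size 2, contributing (x + 2)^2

So m_A(x) = (x + 2)^2 = x^2 + 4*x + 4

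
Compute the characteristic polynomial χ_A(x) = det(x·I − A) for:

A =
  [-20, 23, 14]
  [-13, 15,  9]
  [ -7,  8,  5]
x^3

Expanding det(x·I − A) (e.g. by cofactor expansion or by noting that A is similar to its Jordan form J, which has the same characteristic polynomial as A) gives
  χ_A(x) = x^3
which factors as x^3. The eigenvalues (with algebraic multiplicities) are λ = 0 with multiplicity 3.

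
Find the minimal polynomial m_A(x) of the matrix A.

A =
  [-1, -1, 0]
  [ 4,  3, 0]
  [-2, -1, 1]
x^2 - 2*x + 1

The characteristic polynomial is χ_A(x) = (x - 1)^3, so the eigenvalues are known. The minimal polynomial is
  m_A(x) = Π_λ (x − λ)^{k_λ}
where k_λ is the size of the *largest* Jordan block for λ (equivalently, the smallest k with (A − λI)^k v = 0 for every generalised eigenvector v of λ).

  λ = 1: largest Jordan block has size 2, contributing (x − 1)^2

So m_A(x) = (x - 1)^2 = x^2 - 2*x + 1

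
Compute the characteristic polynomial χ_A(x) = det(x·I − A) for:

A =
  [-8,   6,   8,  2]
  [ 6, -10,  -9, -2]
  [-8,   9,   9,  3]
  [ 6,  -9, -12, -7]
x^4 + 16*x^3 + 96*x^2 + 256*x + 256

Expanding det(x·I − A) (e.g. by cofactor expansion or by noting that A is similar to its Jordan form J, which has the same characteristic polynomial as A) gives
  χ_A(x) = x^4 + 16*x^3 + 96*x^2 + 256*x + 256
which factors as (x + 4)^4. The eigenvalues (with algebraic multiplicities) are λ = -4 with multiplicity 4.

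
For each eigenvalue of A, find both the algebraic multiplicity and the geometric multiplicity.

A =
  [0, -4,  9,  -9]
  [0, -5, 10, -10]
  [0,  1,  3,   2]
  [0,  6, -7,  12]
λ = 0: alg = 2, geom = 1; λ = 5: alg = 2, geom = 1

Step 1 — factor the characteristic polynomial to read off the algebraic multiplicities:
  χ_A(x) = x^2*(x - 5)^2

Step 2 — compute geometric multiplicities via the rank-nullity identity g(λ) = n − rank(A − λI):
  rank(A − (0)·I) = 3, so dim ker(A − (0)·I) = n − 3 = 1
  rank(A − (5)·I) = 3, so dim ker(A − (5)·I) = n − 3 = 1

Summary:
  λ = 0: algebraic multiplicity = 2, geometric multiplicity = 1
  λ = 5: algebraic multiplicity = 2, geometric multiplicity = 1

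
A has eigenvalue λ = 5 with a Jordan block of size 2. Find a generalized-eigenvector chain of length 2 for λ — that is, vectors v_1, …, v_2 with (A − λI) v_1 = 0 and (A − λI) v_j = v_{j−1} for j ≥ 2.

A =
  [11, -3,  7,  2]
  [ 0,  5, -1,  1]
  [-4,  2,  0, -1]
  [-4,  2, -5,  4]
A Jordan chain for λ = 5 of length 2:
v_1 = (6, 0, -4, -4)ᵀ
v_2 = (1, 0, 0, 0)ᵀ

Let N = A − (5)·I. We want v_2 with N^2 v_2 = 0 but N^1 v_2 ≠ 0; then v_{j-1} := N · v_j for j = 2, …, 2.

Pick v_2 = (1, 0, 0, 0)ᵀ.
Then v_1 = N · v_2 = (6, 0, -4, -4)ᵀ.

Sanity check: (A − (5)·I) v_1 = (0, 0, 0, 0)ᵀ = 0. ✓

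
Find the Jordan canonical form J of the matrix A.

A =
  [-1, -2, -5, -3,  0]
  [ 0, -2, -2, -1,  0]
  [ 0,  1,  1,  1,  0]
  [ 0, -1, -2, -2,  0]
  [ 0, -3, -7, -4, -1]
J_2(-1) ⊕ J_2(-1) ⊕ J_1(-1)

The characteristic polynomial is
  det(x·I − A) = x^5 + 5*x^4 + 10*x^3 + 10*x^2 + 5*x + 1 = (x + 1)^5

Eigenvalues and multiplicities (the geometric multiplicity of λ is n − rank(A − λI), which equals the number of Jordan blocks for λ):
  λ = -1: algebraic multiplicity = 5, geometric multiplicity = 3

Determining the block sizes for each eigenvalue:
  λ = -1: with am = 5 and gm = 3, the partition is not yet determined (e.g. several partitions of 5 into 3 parts exist). Let N = A − (-1)·I. Computing rank(N^1) = 2, rank(N^2) = 0; the number of blocks of size ≥ j is rank(N^{j−1}) − rank(N^j), giving [3, 2]. So we have 2 block(s) of size 2, 1 block(s) of size 1 → block sizes [2, 2, 1]

Assembling the blocks gives a Jordan form
J =
  [-1,  1,  0,  0,  0]
  [ 0, -1,  0,  0,  0]
  [ 0,  0, -1,  1,  0]
  [ 0,  0,  0, -1,  0]
  [ 0,  0,  0,  0, -1]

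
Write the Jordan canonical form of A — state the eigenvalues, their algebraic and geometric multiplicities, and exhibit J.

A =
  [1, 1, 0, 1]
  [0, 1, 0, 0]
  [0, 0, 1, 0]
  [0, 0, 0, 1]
J_2(1) ⊕ J_1(1) ⊕ J_1(1)

The characteristic polynomial is
  det(x·I − A) = x^4 - 4*x^3 + 6*x^2 - 4*x + 1 = (x - 1)^4

Eigenvalues and multiplicities (the geometric multiplicity of λ is n − rank(A − λI), which equals the number of Jordan blocks for λ):
  λ = 1: algebraic multiplicity = 4, geometric multiplicity = 3

Determining the block sizes for each eigenvalue:
  λ = 1: 3 blocks summing to 4 forces exactly one block of size 2 and the rest size 1 → block sizes [2, 1, 1]

Assembling the blocks gives a Jordan form
J =
  [1, 1, 0, 0]
  [0, 1, 0, 0]
  [0, 0, 1, 0]
  [0, 0, 0, 1]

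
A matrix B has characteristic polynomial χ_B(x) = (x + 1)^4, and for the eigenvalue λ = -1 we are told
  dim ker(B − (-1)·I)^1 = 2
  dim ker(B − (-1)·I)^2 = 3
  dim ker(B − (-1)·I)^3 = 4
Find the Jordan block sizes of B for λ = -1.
Block sizes for λ = -1: [3, 1]

From the dimensions of kernels of powers, the number of Jordan blocks of size at least j is d_j − d_{j−1} where d_j = dim ker(N^j) (with d_0 = 0). Computing the differences gives [2, 1, 1].
The number of blocks of size exactly k is (#blocks of size ≥ k) − (#blocks of size ≥ k + 1), so the partition is: 1 block(s) of size 1, 1 block(s) of size 3.
In nonincreasing order the block sizes are [3, 1].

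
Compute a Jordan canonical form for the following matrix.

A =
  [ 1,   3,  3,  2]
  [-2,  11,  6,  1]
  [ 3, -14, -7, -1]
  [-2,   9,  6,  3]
J_2(2) ⊕ J_2(2)

The characteristic polynomial is
  det(x·I − A) = x^4 - 8*x^3 + 24*x^2 - 32*x + 16 = (x - 2)^4

Eigenvalues and multiplicities (the geometric multiplicity of λ is n − rank(A − λI), which equals the number of Jordan blocks for λ):
  λ = 2: algebraic multiplicity = 4, geometric multiplicity = 2

Determining the block sizes for each eigenvalue:
  λ = 2: with am = 4 and gm = 2, the partition is not yet determined (e.g. several partitions of 4 into 2 parts exist). Let N = A − (2)·I. Computing rank(N^1) = 2, rank(N^2) = 0; the number of blocks of size ≥ j is rank(N^{j−1}) − rank(N^j), giving [2, 2]. So we have 2 block(s) of size 2 → block sizes [2, 2]

Assembling the blocks gives a Jordan form
J =
  [2, 1, 0, 0]
  [0, 2, 0, 0]
  [0, 0, 2, 1]
  [0, 0, 0, 2]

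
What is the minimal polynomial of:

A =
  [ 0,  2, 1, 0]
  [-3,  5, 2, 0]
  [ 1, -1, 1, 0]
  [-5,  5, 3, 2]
x^3 - 6*x^2 + 12*x - 8

The characteristic polynomial is χ_A(x) = (x - 2)^4, so the eigenvalues are known. The minimal polynomial is
  m_A(x) = Π_λ (x − λ)^{k_λ}
where k_λ is the size of the *largest* Jordan block for λ (equivalently, the smallest k with (A − λI)^k v = 0 for every generalised eigenvector v of λ).

  λ = 2: largest Jordan block has size 3, contributing (x − 2)^3

So m_A(x) = (x - 2)^3 = x^3 - 6*x^2 + 12*x - 8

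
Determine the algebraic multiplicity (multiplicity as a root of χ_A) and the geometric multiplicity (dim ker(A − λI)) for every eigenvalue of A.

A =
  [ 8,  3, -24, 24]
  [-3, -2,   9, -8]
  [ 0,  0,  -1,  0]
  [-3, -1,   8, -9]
λ = -1: alg = 4, geom = 2

Step 1 — factor the characteristic polynomial to read off the algebraic multiplicities:
  χ_A(x) = (x + 1)^4

Step 2 — compute geometric multiplicities via the rank-nullity identity g(λ) = n − rank(A − λI):
  rank(A − (-1)·I) = 2, so dim ker(A − (-1)·I) = n − 2 = 2

Summary:
  λ = -1: algebraic multiplicity = 4, geometric multiplicity = 2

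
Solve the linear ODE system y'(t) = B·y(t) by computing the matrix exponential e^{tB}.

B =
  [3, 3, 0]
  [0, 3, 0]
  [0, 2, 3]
e^{tB} =
  [exp(3*t), 3*t*exp(3*t), 0]
  [0, exp(3*t), 0]
  [0, 2*t*exp(3*t), exp(3*t)]

Strategy: write B = P · J · P⁻¹ where J is a Jordan canonical form, so e^{tB} = P · e^{tJ} · P⁻¹, and e^{tJ} can be computed block-by-block.

B has Jordan form
J =
  [3, 1, 0]
  [0, 3, 0]
  [0, 0, 3]
(up to reordering of blocks).

Per-block formulas:
  For a 1×1 block at λ = 3: exp(t · [3]) = [e^(3t)].
  For a 2×2 Jordan block J_2(3): exp(t · J_2(3)) = e^(3t)·(I + t·N), where N is the 2×2 nilpotent shift.

After assembling e^{tJ} and conjugating by P, we get:

e^{tB} =
  [exp(3*t), 3*t*exp(3*t), 0]
  [0, exp(3*t), 0]
  [0, 2*t*exp(3*t), exp(3*t)]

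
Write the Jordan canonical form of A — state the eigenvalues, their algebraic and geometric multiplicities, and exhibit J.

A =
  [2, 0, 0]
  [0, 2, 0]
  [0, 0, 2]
J_1(2) ⊕ J_1(2) ⊕ J_1(2)

The characteristic polynomial is
  det(x·I − A) = x^3 - 6*x^2 + 12*x - 8 = (x - 2)^3

Eigenvalues and multiplicities (the geometric multiplicity of λ is n − rank(A − λI), which equals the number of Jordan blocks for λ):
  λ = 2: algebraic multiplicity = 3, geometric multiplicity = 3

Determining the block sizes for each eigenvalue:
  λ = 2: gm = am = 3, so every block has size 1 → block sizes [1, 1, 1]

Assembling the blocks gives a Jordan form
J =
  [2, 0, 0]
  [0, 2, 0]
  [0, 0, 2]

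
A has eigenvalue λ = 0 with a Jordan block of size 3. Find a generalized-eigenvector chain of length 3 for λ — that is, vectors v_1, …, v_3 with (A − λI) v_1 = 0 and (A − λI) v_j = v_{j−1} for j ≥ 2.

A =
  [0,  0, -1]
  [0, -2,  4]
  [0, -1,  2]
A Jordan chain for λ = 0 of length 3:
v_1 = (1, 0, 0)ᵀ
v_2 = (0, -2, -1)ᵀ
v_3 = (0, 1, 0)ᵀ

Let N = A − (0)·I. We want v_3 with N^3 v_3 = 0 but N^2 v_3 ≠ 0; then v_{j-1} := N · v_j for j = 3, …, 2.

Pick v_3 = (0, 1, 0)ᵀ.
Then v_2 = N · v_3 = (0, -2, -1)ᵀ.
Then v_1 = N · v_2 = (1, 0, 0)ᵀ.

Sanity check: (A − (0)·I) v_1 = (0, 0, 0)ᵀ = 0. ✓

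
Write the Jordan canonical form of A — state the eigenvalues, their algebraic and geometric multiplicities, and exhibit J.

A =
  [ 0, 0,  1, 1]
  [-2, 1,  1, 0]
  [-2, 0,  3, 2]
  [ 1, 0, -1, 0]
J_2(1) ⊕ J_2(1)

The characteristic polynomial is
  det(x·I − A) = x^4 - 4*x^3 + 6*x^2 - 4*x + 1 = (x - 1)^4

Eigenvalues and multiplicities (the geometric multiplicity of λ is n − rank(A − λI), which equals the number of Jordan blocks for λ):
  λ = 1: algebraic multiplicity = 4, geometric multiplicity = 2

Determining the block sizes for each eigenvalue:
  λ = 1: with am = 4 and gm = 2, the partition is not yet determined (e.g. several partitions of 4 into 2 parts exist). Let N = A − (1)·I. Computing rank(N^1) = 2, rank(N^2) = 0; the number of blocks of size ≥ j is rank(N^{j−1}) − rank(N^j), giving [2, 2]. So we have 2 block(s) of size 2 → block sizes [2, 2]

Assembling the blocks gives a Jordan form
J =
  [1, 1, 0, 0]
  [0, 1, 0, 0]
  [0, 0, 1, 1]
  [0, 0, 0, 1]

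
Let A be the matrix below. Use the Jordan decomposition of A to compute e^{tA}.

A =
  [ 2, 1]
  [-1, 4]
e^{tA} =
  [-t*exp(3*t) + exp(3*t), t*exp(3*t)]
  [-t*exp(3*t), t*exp(3*t) + exp(3*t)]

Strategy: write A = P · J · P⁻¹ where J is a Jordan canonical form, so e^{tA} = P · e^{tJ} · P⁻¹, and e^{tJ} can be computed block-by-block.

A has Jordan form
J =
  [3, 1]
  [0, 3]
(up to reordering of blocks).

Per-block formulas:
  For a 2×2 Jordan block J_2(3): exp(t · J_2(3)) = e^(3t)·(I + t·N), where N is the 2×2 nilpotent shift.

After assembling e^{tJ} and conjugating by P, we get:

e^{tA} =
  [-t*exp(3*t) + exp(3*t), t*exp(3*t)]
  [-t*exp(3*t), t*exp(3*t) + exp(3*t)]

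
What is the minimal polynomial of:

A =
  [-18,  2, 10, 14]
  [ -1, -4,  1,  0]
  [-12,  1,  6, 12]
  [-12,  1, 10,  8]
x^4 + 8*x^3 - 19*x^2 - 290*x - 600

The characteristic polynomial is χ_A(x) = (x - 6)*(x + 4)*(x + 5)^2, so the eigenvalues are known. The minimal polynomial is
  m_A(x) = Π_λ (x − λ)^{k_λ}
where k_λ is the size of the *largest* Jordan block for λ (equivalently, the smallest k with (A − λI)^k v = 0 for every generalised eigenvector v of λ).

  λ = -5: largest Jordan block has size 2, contributing (x + 5)^2
  λ = -4: largest Jordan block has size 1, contributing (x + 4)
  λ = 6: largest Jordan block has size 1, contributing (x − 6)

So m_A(x) = (x - 6)*(x + 4)*(x + 5)^2 = x^4 + 8*x^3 - 19*x^2 - 290*x - 600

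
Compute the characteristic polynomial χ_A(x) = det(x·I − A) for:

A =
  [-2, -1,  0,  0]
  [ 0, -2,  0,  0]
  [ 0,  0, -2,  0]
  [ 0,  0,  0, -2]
x^4 + 8*x^3 + 24*x^2 + 32*x + 16

Expanding det(x·I − A) (e.g. by cofactor expansion or by noting that A is similar to its Jordan form J, which has the same characteristic polynomial as A) gives
  χ_A(x) = x^4 + 8*x^3 + 24*x^2 + 32*x + 16
which factors as (x + 2)^4. The eigenvalues (with algebraic multiplicities) are λ = -2 with multiplicity 4.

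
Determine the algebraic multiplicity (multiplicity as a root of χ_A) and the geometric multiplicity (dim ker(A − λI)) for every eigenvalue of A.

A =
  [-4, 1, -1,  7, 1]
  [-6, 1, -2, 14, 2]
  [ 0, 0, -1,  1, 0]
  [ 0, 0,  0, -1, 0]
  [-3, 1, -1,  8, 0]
λ = -1: alg = 5, geom = 3

Step 1 — factor the characteristic polynomial to read off the algebraic multiplicities:
  χ_A(x) = (x + 1)^5

Step 2 — compute geometric multiplicities via the rank-nullity identity g(λ) = n − rank(A − λI):
  rank(A − (-1)·I) = 2, so dim ker(A − (-1)·I) = n − 2 = 3

Summary:
  λ = -1: algebraic multiplicity = 5, geometric multiplicity = 3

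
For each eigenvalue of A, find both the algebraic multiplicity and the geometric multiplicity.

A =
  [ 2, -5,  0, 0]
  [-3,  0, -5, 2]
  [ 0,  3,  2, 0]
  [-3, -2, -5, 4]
λ = 2: alg = 4, geom = 2

Step 1 — factor the characteristic polynomial to read off the algebraic multiplicities:
  χ_A(x) = (x - 2)^4

Step 2 — compute geometric multiplicities via the rank-nullity identity g(λ) = n − rank(A − λI):
  rank(A − (2)·I) = 2, so dim ker(A − (2)·I) = n − 2 = 2

Summary:
  λ = 2: algebraic multiplicity = 4, geometric multiplicity = 2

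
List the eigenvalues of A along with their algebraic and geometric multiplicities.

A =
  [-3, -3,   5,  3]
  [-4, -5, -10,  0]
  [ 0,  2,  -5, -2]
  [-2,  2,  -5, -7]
λ = -5: alg = 4, geom = 2

Step 1 — factor the characteristic polynomial to read off the algebraic multiplicities:
  χ_A(x) = (x + 5)^4

Step 2 — compute geometric multiplicities via the rank-nullity identity g(λ) = n − rank(A − λI):
  rank(A − (-5)·I) = 2, so dim ker(A − (-5)·I) = n − 2 = 2

Summary:
  λ = -5: algebraic multiplicity = 4, geometric multiplicity = 2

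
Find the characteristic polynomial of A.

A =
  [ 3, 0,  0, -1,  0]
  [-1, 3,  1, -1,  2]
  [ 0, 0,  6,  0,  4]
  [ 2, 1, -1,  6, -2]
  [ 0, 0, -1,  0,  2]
x^5 - 20*x^4 + 160*x^3 - 640*x^2 + 1280*x - 1024

Expanding det(x·I − A) (e.g. by cofactor expansion or by noting that A is similar to its Jordan form J, which has the same characteristic polynomial as A) gives
  χ_A(x) = x^5 - 20*x^4 + 160*x^3 - 640*x^2 + 1280*x - 1024
which factors as (x - 4)^5. The eigenvalues (with algebraic multiplicities) are λ = 4 with multiplicity 5.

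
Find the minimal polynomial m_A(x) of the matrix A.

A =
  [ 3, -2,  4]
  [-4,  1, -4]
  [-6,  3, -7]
x^2 + 2*x + 1

The characteristic polynomial is χ_A(x) = (x + 1)^3, so the eigenvalues are known. The minimal polynomial is
  m_A(x) = Π_λ (x − λ)^{k_λ}
where k_λ is the size of the *largest* Jordan block for λ (equivalently, the smallest k with (A − λI)^k v = 0 for every generalised eigenvector v of λ).

  λ = -1: largest Jordan block has size 2, contributing (x + 1)^2

So m_A(x) = (x + 1)^2 = x^2 + 2*x + 1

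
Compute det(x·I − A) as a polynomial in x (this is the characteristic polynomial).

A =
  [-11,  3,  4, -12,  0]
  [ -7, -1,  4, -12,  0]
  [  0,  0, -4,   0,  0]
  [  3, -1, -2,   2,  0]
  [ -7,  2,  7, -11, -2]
x^5 + 16*x^4 + 100*x^3 + 304*x^2 + 448*x + 256

Expanding det(x·I − A) (e.g. by cofactor expansion or by noting that A is similar to its Jordan form J, which has the same characteristic polynomial as A) gives
  χ_A(x) = x^5 + 16*x^4 + 100*x^3 + 304*x^2 + 448*x + 256
which factors as (x + 2)^2*(x + 4)^3. The eigenvalues (with algebraic multiplicities) are λ = -4 with multiplicity 3, λ = -2 with multiplicity 2.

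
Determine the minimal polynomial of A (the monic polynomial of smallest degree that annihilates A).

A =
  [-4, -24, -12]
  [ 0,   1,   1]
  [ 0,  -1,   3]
x^3 - 12*x + 16

The characteristic polynomial is χ_A(x) = (x - 2)^2*(x + 4), so the eigenvalues are known. The minimal polynomial is
  m_A(x) = Π_λ (x − λ)^{k_λ}
where k_λ is the size of the *largest* Jordan block for λ (equivalently, the smallest k with (A − λI)^k v = 0 for every generalised eigenvector v of λ).

  λ = -4: largest Jordan block has size 1, contributing (x + 4)
  λ = 2: largest Jordan block has size 2, contributing (x − 2)^2

So m_A(x) = (x - 2)^2*(x + 4) = x^3 - 12*x + 16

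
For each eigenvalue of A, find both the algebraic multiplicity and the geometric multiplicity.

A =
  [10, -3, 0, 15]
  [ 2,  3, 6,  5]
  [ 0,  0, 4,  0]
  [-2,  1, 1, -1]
λ = 4: alg = 4, geom = 2

Step 1 — factor the characteristic polynomial to read off the algebraic multiplicities:
  χ_A(x) = (x - 4)^4

Step 2 — compute geometric multiplicities via the rank-nullity identity g(λ) = n − rank(A − λI):
  rank(A − (4)·I) = 2, so dim ker(A − (4)·I) = n − 2 = 2

Summary:
  λ = 4: algebraic multiplicity = 4, geometric multiplicity = 2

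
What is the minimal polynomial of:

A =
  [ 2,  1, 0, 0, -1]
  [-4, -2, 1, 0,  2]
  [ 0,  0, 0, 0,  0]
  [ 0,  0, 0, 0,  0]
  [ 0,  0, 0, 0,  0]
x^3

The characteristic polynomial is χ_A(x) = x^5, so the eigenvalues are known. The minimal polynomial is
  m_A(x) = Π_λ (x − λ)^{k_λ}
where k_λ is the size of the *largest* Jordan block for λ (equivalently, the smallest k with (A − λI)^k v = 0 for every generalised eigenvector v of λ).

  λ = 0: largest Jordan block has size 3, contributing (x − 0)^3

So m_A(x) = x^3 = x^3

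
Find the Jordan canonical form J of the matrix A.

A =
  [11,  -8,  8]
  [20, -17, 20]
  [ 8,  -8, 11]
J_1(-1) ⊕ J_1(3) ⊕ J_1(3)

The characteristic polynomial is
  det(x·I − A) = x^3 - 5*x^2 + 3*x + 9 = (x - 3)^2*(x + 1)

Eigenvalues and multiplicities (the geometric multiplicity of λ is n − rank(A − λI), which equals the number of Jordan blocks for λ):
  λ = -1: algebraic multiplicity = 1, geometric multiplicity = 1
  λ = 3: algebraic multiplicity = 2, geometric multiplicity = 2

Determining the block sizes for each eigenvalue:
  λ = -1: one block (gm = 1), so the single block has size am = 1 → block sizes [1]
  λ = 3: gm = am = 2, so every block has size 1 → block sizes [1, 1]

Assembling the blocks gives a Jordan form
J =
  [-1, 0, 0]
  [ 0, 3, 0]
  [ 0, 0, 3]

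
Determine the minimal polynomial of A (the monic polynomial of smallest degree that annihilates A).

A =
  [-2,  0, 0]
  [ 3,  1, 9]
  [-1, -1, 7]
x^3 - 6*x^2 + 32

The characteristic polynomial is χ_A(x) = (x - 4)^2*(x + 2), so the eigenvalues are known. The minimal polynomial is
  m_A(x) = Π_λ (x − λ)^{k_λ}
where k_λ is the size of the *largest* Jordan block for λ (equivalently, the smallest k with (A − λI)^k v = 0 for every generalised eigenvector v of λ).

  λ = -2: largest Jordan block has size 1, contributing (x + 2)
  λ = 4: largest Jordan block has size 2, contributing (x − 4)^2

So m_A(x) = (x - 4)^2*(x + 2) = x^3 - 6*x^2 + 32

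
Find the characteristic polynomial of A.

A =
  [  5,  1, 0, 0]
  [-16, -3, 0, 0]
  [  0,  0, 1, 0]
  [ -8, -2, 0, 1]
x^4 - 4*x^3 + 6*x^2 - 4*x + 1

Expanding det(x·I − A) (e.g. by cofactor expansion or by noting that A is similar to its Jordan form J, which has the same characteristic polynomial as A) gives
  χ_A(x) = x^4 - 4*x^3 + 6*x^2 - 4*x + 1
which factors as (x - 1)^4. The eigenvalues (with algebraic multiplicities) are λ = 1 with multiplicity 4.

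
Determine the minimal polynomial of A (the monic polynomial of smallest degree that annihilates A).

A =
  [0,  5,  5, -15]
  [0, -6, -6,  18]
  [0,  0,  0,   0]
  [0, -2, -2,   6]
x^2

The characteristic polynomial is χ_A(x) = x^4, so the eigenvalues are known. The minimal polynomial is
  m_A(x) = Π_λ (x − λ)^{k_λ}
where k_λ is the size of the *largest* Jordan block for λ (equivalently, the smallest k with (A − λI)^k v = 0 for every generalised eigenvector v of λ).

  λ = 0: largest Jordan block has size 2, contributing (x − 0)^2

So m_A(x) = x^2 = x^2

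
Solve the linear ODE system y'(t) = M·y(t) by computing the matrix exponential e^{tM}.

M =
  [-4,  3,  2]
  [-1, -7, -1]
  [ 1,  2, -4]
e^{tM} =
  [t*exp(-5*t) + exp(-5*t), t^2*exp(-5*t)/2 + 3*t*exp(-5*t), t^2*exp(-5*t)/2 + 2*t*exp(-5*t)]
  [-t*exp(-5*t), -t^2*exp(-5*t)/2 - 2*t*exp(-5*t) + exp(-5*t), -t^2*exp(-5*t)/2 - t*exp(-5*t)]
  [t*exp(-5*t), t^2*exp(-5*t)/2 + 2*t*exp(-5*t), t^2*exp(-5*t)/2 + t*exp(-5*t) + exp(-5*t)]

Strategy: write M = P · J · P⁻¹ where J is a Jordan canonical form, so e^{tM} = P · e^{tJ} · P⁻¹, and e^{tJ} can be computed block-by-block.

M has Jordan form
J =
  [-5,  1,  0]
  [ 0, -5,  1]
  [ 0,  0, -5]
(up to reordering of blocks).

Per-block formulas:
  For a 3×3 Jordan block J_3(-5): exp(t · J_3(-5)) = e^(-5t)·(I + t·N + (t^2/2)·N^2), where N is the 3×3 nilpotent shift.

After assembling e^{tJ} and conjugating by P, we get:

e^{tM} =
  [t*exp(-5*t) + exp(-5*t), t^2*exp(-5*t)/2 + 3*t*exp(-5*t), t^2*exp(-5*t)/2 + 2*t*exp(-5*t)]
  [-t*exp(-5*t), -t^2*exp(-5*t)/2 - 2*t*exp(-5*t) + exp(-5*t), -t^2*exp(-5*t)/2 - t*exp(-5*t)]
  [t*exp(-5*t), t^2*exp(-5*t)/2 + 2*t*exp(-5*t), t^2*exp(-5*t)/2 + t*exp(-5*t) + exp(-5*t)]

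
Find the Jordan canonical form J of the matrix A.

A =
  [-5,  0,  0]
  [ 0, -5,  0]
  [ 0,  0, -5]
J_1(-5) ⊕ J_1(-5) ⊕ J_1(-5)

The characteristic polynomial is
  det(x·I − A) = x^3 + 15*x^2 + 75*x + 125 = (x + 5)^3

Eigenvalues and multiplicities (the geometric multiplicity of λ is n − rank(A − λI), which equals the number of Jordan blocks for λ):
  λ = -5: algebraic multiplicity = 3, geometric multiplicity = 3

Determining the block sizes for each eigenvalue:
  λ = -5: gm = am = 3, so every block has size 1 → block sizes [1, 1, 1]

Assembling the blocks gives a Jordan form
J =
  [-5,  0,  0]
  [ 0, -5,  0]
  [ 0,  0, -5]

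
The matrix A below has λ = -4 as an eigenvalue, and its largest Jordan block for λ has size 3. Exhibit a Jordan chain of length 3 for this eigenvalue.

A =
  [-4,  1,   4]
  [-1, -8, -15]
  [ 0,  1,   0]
A Jordan chain for λ = -4 of length 3:
v_1 = (-1, 4, -1)ᵀ
v_2 = (0, -1, 0)ᵀ
v_3 = (1, 0, 0)ᵀ

Let N = A − (-4)·I. We want v_3 with N^3 v_3 = 0 but N^2 v_3 ≠ 0; then v_{j-1} := N · v_j for j = 3, …, 2.

Pick v_3 = (1, 0, 0)ᵀ.
Then v_2 = N · v_3 = (0, -1, 0)ᵀ.
Then v_1 = N · v_2 = (-1, 4, -1)ᵀ.

Sanity check: (A − (-4)·I) v_1 = (0, 0, 0)ᵀ = 0. ✓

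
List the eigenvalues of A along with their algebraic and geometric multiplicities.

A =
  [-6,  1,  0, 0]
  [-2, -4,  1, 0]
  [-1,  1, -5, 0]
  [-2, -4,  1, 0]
λ = -5: alg = 3, geom = 1; λ = 0: alg = 1, geom = 1

Step 1 — factor the characteristic polynomial to read off the algebraic multiplicities:
  χ_A(x) = x*(x + 5)^3

Step 2 — compute geometric multiplicities via the rank-nullity identity g(λ) = n − rank(A − λI):
  rank(A − (-5)·I) = 3, so dim ker(A − (-5)·I) = n − 3 = 1
  rank(A − (0)·I) = 3, so dim ker(A − (0)·I) = n − 3 = 1

Summary:
  λ = -5: algebraic multiplicity = 3, geometric multiplicity = 1
  λ = 0: algebraic multiplicity = 1, geometric multiplicity = 1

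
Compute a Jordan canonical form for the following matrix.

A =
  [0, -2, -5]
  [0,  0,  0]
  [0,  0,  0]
J_2(0) ⊕ J_1(0)

The characteristic polynomial is
  det(x·I − A) = x^3

Eigenvalues and multiplicities (the geometric multiplicity of λ is n − rank(A − λI), which equals the number of Jordan blocks for λ):
  λ = 0: algebraic multiplicity = 3, geometric multiplicity = 2

Determining the block sizes for each eigenvalue:
  λ = 0: 2 blocks summing to 3 forces exactly one block of size 2 and the rest size 1 → block sizes [2, 1]

Assembling the blocks gives a Jordan form
J =
  [0, 1, 0]
  [0, 0, 0]
  [0, 0, 0]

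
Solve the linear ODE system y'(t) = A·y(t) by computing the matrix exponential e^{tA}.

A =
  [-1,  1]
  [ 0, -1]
e^{tA} =
  [exp(-t), t*exp(-t)]
  [0, exp(-t)]

Strategy: write A = P · J · P⁻¹ where J is a Jordan canonical form, so e^{tA} = P · e^{tJ} · P⁻¹, and e^{tJ} can be computed block-by-block.

A has Jordan form
J =
  [-1,  1]
  [ 0, -1]
(up to reordering of blocks).

Per-block formulas:
  For a 2×2 Jordan block J_2(-1): exp(t · J_2(-1)) = e^(-1t)·(I + t·N), where N is the 2×2 nilpotent shift.

After assembling e^{tJ} and conjugating by P, we get:

e^{tA} =
  [exp(-t), t*exp(-t)]
  [0, exp(-t)]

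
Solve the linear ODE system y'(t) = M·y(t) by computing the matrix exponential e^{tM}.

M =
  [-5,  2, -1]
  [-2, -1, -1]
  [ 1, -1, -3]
e^{tM} =
  [-t^2*exp(-3*t)/2 - 2*t*exp(-3*t) + exp(-3*t), t^2*exp(-3*t)/2 + 2*t*exp(-3*t), -t*exp(-3*t)]
  [-t^2*exp(-3*t)/2 - 2*t*exp(-3*t), t^2*exp(-3*t)/2 + 2*t*exp(-3*t) + exp(-3*t), -t*exp(-3*t)]
  [t*exp(-3*t), -t*exp(-3*t), exp(-3*t)]

Strategy: write M = P · J · P⁻¹ where J is a Jordan canonical form, so e^{tM} = P · e^{tJ} · P⁻¹, and e^{tJ} can be computed block-by-block.

M has Jordan form
J =
  [-3,  1,  0]
  [ 0, -3,  1]
  [ 0,  0, -3]
(up to reordering of blocks).

Per-block formulas:
  For a 3×3 Jordan block J_3(-3): exp(t · J_3(-3)) = e^(-3t)·(I + t·N + (t^2/2)·N^2), where N is the 3×3 nilpotent shift.

After assembling e^{tJ} and conjugating by P, we get:

e^{tM} =
  [-t^2*exp(-3*t)/2 - 2*t*exp(-3*t) + exp(-3*t), t^2*exp(-3*t)/2 + 2*t*exp(-3*t), -t*exp(-3*t)]
  [-t^2*exp(-3*t)/2 - 2*t*exp(-3*t), t^2*exp(-3*t)/2 + 2*t*exp(-3*t) + exp(-3*t), -t*exp(-3*t)]
  [t*exp(-3*t), -t*exp(-3*t), exp(-3*t)]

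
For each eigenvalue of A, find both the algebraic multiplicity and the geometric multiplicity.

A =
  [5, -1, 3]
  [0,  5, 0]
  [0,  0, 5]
λ = 5: alg = 3, geom = 2

Step 1 — factor the characteristic polynomial to read off the algebraic multiplicities:
  χ_A(x) = (x - 5)^3

Step 2 — compute geometric multiplicities via the rank-nullity identity g(λ) = n − rank(A − λI):
  rank(A − (5)·I) = 1, so dim ker(A − (5)·I) = n − 1 = 2

Summary:
  λ = 5: algebraic multiplicity = 3, geometric multiplicity = 2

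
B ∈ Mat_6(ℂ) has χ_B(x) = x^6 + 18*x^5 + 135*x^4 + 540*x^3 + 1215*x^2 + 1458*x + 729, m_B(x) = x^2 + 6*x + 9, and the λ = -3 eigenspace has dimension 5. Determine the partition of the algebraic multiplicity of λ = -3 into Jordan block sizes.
Block sizes for λ = -3: [2, 1, 1, 1, 1]

Step 1 — from the characteristic polynomial, algebraic multiplicity of λ = -3 is 6. From dim ker(B − (-3)·I) = 5, there are exactly 5 Jordan blocks for λ = -3.
Step 2 — from the minimal polynomial, the factor (x + 3)^2 tells us the largest block for λ = -3 has size 2.
Step 3 — with total size 6, 5 blocks, and largest block 2, the block sizes (in nonincreasing order) are [2, 1, 1, 1, 1].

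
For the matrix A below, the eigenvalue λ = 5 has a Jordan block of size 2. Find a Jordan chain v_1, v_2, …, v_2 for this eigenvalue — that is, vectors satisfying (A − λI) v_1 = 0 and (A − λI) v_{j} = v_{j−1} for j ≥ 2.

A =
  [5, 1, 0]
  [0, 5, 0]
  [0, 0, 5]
A Jordan chain for λ = 5 of length 2:
v_1 = (1, 0, 0)ᵀ
v_2 = (0, 1, 0)ᵀ

Let N = A − (5)·I. We want v_2 with N^2 v_2 = 0 but N^1 v_2 ≠ 0; then v_{j-1} := N · v_j for j = 2, …, 2.

Pick v_2 = (0, 1, 0)ᵀ.
Then v_1 = N · v_2 = (1, 0, 0)ᵀ.

Sanity check: (A − (5)·I) v_1 = (0, 0, 0)ᵀ = 0. ✓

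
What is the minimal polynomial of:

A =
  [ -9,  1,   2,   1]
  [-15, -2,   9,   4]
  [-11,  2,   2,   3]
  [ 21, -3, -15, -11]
x^2 + 10*x + 25

The characteristic polynomial is χ_A(x) = (x + 5)^4, so the eigenvalues are known. The minimal polynomial is
  m_A(x) = Π_λ (x − λ)^{k_λ}
where k_λ is the size of the *largest* Jordan block for λ (equivalently, the smallest k with (A − λI)^k v = 0 for every generalised eigenvector v of λ).

  λ = -5: largest Jordan block has size 2, contributing (x + 5)^2

So m_A(x) = (x + 5)^2 = x^2 + 10*x + 25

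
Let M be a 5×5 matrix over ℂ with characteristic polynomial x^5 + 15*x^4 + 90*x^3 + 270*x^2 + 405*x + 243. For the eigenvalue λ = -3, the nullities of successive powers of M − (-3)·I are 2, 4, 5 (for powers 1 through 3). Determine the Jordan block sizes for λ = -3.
Block sizes for λ = -3: [3, 2]

From the dimensions of kernels of powers, the number of Jordan blocks of size at least j is d_j − d_{j−1} where d_j = dim ker(N^j) (with d_0 = 0). Computing the differences gives [2, 2, 1].
The number of blocks of size exactly k is (#blocks of size ≥ k) − (#blocks of size ≥ k + 1), so the partition is: 1 block(s) of size 2, 1 block(s) of size 3.
In nonincreasing order the block sizes are [3, 2].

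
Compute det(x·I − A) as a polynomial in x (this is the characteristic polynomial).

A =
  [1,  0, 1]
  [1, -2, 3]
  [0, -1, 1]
x^3

Expanding det(x·I − A) (e.g. by cofactor expansion or by noting that A is similar to its Jordan form J, which has the same characteristic polynomial as A) gives
  χ_A(x) = x^3
which factors as x^3. The eigenvalues (with algebraic multiplicities) are λ = 0 with multiplicity 3.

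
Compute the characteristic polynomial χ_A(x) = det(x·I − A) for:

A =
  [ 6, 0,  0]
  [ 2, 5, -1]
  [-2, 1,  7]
x^3 - 18*x^2 + 108*x - 216

Expanding det(x·I − A) (e.g. by cofactor expansion or by noting that A is similar to its Jordan form J, which has the same characteristic polynomial as A) gives
  χ_A(x) = x^3 - 18*x^2 + 108*x - 216
which factors as (x - 6)^3. The eigenvalues (with algebraic multiplicities) are λ = 6 with multiplicity 3.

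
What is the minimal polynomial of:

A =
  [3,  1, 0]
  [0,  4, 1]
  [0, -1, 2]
x^3 - 9*x^2 + 27*x - 27

The characteristic polynomial is χ_A(x) = (x - 3)^3, so the eigenvalues are known. The minimal polynomial is
  m_A(x) = Π_λ (x − λ)^{k_λ}
where k_λ is the size of the *largest* Jordan block for λ (equivalently, the smallest k with (A − λI)^k v = 0 for every generalised eigenvector v of λ).

  λ = 3: largest Jordan block has size 3, contributing (x − 3)^3

So m_A(x) = (x - 3)^3 = x^3 - 9*x^2 + 27*x - 27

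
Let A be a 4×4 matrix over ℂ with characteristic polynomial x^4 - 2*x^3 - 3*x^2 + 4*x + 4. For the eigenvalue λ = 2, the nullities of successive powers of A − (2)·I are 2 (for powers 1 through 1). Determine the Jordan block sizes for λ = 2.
Block sizes for λ = 2: [1, 1]

From the dimensions of kernels of powers, the number of Jordan blocks of size at least j is d_j − d_{j−1} where d_j = dim ker(N^j) (with d_0 = 0). Computing the differences gives [2].
The number of blocks of size exactly k is (#blocks of size ≥ k) − (#blocks of size ≥ k + 1), so the partition is: 2 block(s) of size 1.
In nonincreasing order the block sizes are [1, 1].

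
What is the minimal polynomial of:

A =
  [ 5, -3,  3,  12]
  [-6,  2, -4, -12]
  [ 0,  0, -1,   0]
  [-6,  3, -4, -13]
x^3 + 6*x^2 + 9*x + 4

The characteristic polynomial is χ_A(x) = (x + 1)^3*(x + 4), so the eigenvalues are known. The minimal polynomial is
  m_A(x) = Π_λ (x − λ)^{k_λ}
where k_λ is the size of the *largest* Jordan block for λ (equivalently, the smallest k with (A − λI)^k v = 0 for every generalised eigenvector v of λ).

  λ = -4: largest Jordan block has size 1, contributing (x + 4)
  λ = -1: largest Jordan block has size 2, contributing (x + 1)^2

So m_A(x) = (x + 1)^2*(x + 4) = x^3 + 6*x^2 + 9*x + 4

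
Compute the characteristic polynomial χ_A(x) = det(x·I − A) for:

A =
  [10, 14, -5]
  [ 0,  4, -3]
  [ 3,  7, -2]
x^3 - 12*x^2 + 48*x - 64

Expanding det(x·I − A) (e.g. by cofactor expansion or by noting that A is similar to its Jordan form J, which has the same characteristic polynomial as A) gives
  χ_A(x) = x^3 - 12*x^2 + 48*x - 64
which factors as (x - 4)^3. The eigenvalues (with algebraic multiplicities) are λ = 4 with multiplicity 3.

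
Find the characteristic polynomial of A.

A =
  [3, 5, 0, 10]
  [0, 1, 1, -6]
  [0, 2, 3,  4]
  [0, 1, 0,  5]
x^4 - 12*x^3 + 54*x^2 - 108*x + 81

Expanding det(x·I − A) (e.g. by cofactor expansion or by noting that A is similar to its Jordan form J, which has the same characteristic polynomial as A) gives
  χ_A(x) = x^4 - 12*x^3 + 54*x^2 - 108*x + 81
which factors as (x - 3)^4. The eigenvalues (with algebraic multiplicities) are λ = 3 with multiplicity 4.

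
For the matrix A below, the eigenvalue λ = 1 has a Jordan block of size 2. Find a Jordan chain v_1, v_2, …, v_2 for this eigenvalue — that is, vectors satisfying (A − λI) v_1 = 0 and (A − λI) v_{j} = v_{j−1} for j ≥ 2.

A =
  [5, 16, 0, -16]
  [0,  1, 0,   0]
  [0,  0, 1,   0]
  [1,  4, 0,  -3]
A Jordan chain for λ = 1 of length 2:
v_1 = (4, 0, 0, 1)ᵀ
v_2 = (1, 0, 0, 0)ᵀ

Let N = A − (1)·I. We want v_2 with N^2 v_2 = 0 but N^1 v_2 ≠ 0; then v_{j-1} := N · v_j for j = 2, …, 2.

Pick v_2 = (1, 0, 0, 0)ᵀ.
Then v_1 = N · v_2 = (4, 0, 0, 1)ᵀ.

Sanity check: (A − (1)·I) v_1 = (0, 0, 0, 0)ᵀ = 0. ✓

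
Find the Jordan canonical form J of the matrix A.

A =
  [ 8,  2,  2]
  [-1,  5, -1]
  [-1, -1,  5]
J_2(6) ⊕ J_1(6)

The characteristic polynomial is
  det(x·I − A) = x^3 - 18*x^2 + 108*x - 216 = (x - 6)^3

Eigenvalues and multiplicities (the geometric multiplicity of λ is n − rank(A − λI), which equals the number of Jordan blocks for λ):
  λ = 6: algebraic multiplicity = 3, geometric multiplicity = 2

Determining the block sizes for each eigenvalue:
  λ = 6: 2 blocks summing to 3 forces exactly one block of size 2 and the rest size 1 → block sizes [2, 1]

Assembling the blocks gives a Jordan form
J =
  [6, 1, 0]
  [0, 6, 0]
  [0, 0, 6]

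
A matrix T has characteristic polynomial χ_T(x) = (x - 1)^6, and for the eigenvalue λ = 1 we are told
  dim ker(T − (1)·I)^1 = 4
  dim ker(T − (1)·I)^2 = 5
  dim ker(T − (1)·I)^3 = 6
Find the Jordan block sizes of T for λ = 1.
Block sizes for λ = 1: [3, 1, 1, 1]

From the dimensions of kernels of powers, the number of Jordan blocks of size at least j is d_j − d_{j−1} where d_j = dim ker(N^j) (with d_0 = 0). Computing the differences gives [4, 1, 1].
The number of blocks of size exactly k is (#blocks of size ≥ k) − (#blocks of size ≥ k + 1), so the partition is: 3 block(s) of size 1, 1 block(s) of size 3.
In nonincreasing order the block sizes are [3, 1, 1, 1].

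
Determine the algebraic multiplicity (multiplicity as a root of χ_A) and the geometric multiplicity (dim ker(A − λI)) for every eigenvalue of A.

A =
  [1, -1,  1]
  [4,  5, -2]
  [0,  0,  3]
λ = 3: alg = 3, geom = 2

Step 1 — factor the characteristic polynomial to read off the algebraic multiplicities:
  χ_A(x) = (x - 3)^3

Step 2 — compute geometric multiplicities via the rank-nullity identity g(λ) = n − rank(A − λI):
  rank(A − (3)·I) = 1, so dim ker(A − (3)·I) = n − 1 = 2

Summary:
  λ = 3: algebraic multiplicity = 3, geometric multiplicity = 2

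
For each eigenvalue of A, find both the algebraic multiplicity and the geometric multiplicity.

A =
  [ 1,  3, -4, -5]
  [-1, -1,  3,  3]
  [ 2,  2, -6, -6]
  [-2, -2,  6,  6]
λ = 0: alg = 4, geom = 2

Step 1 — factor the characteristic polynomial to read off the algebraic multiplicities:
  χ_A(x) = x^4

Step 2 — compute geometric multiplicities via the rank-nullity identity g(λ) = n − rank(A − λI):
  rank(A − (0)·I) = 2, so dim ker(A − (0)·I) = n − 2 = 2

Summary:
  λ = 0: algebraic multiplicity = 4, geometric multiplicity = 2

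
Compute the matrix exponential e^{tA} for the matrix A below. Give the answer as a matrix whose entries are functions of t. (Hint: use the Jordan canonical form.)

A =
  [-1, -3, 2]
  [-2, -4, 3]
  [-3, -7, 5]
e^{tA} =
  [t^2/2 - t + 1, t^2/2 - 3*t, -t^2/2 + 2*t]
  [t^2/2 - 2*t, t^2/2 - 4*t + 1, -t^2/2 + 3*t]
  [t^2 - 3*t, t^2 - 7*t, -t^2 + 5*t + 1]

Strategy: write A = P · J · P⁻¹ where J is a Jordan canonical form, so e^{tA} = P · e^{tJ} · P⁻¹, and e^{tJ} can be computed block-by-block.

A has Jordan form
J =
  [0, 1, 0]
  [0, 0, 1]
  [0, 0, 0]
(up to reordering of blocks).

Per-block formulas:
  For a 3×3 Jordan block J_3(0): exp(t · J_3(0)) = e^(0t)·(I + t·N + (t^2/2)·N^2), where N is the 3×3 nilpotent shift.

After assembling e^{tJ} and conjugating by P, we get:

e^{tA} =
  [t^2/2 - t + 1, t^2/2 - 3*t, -t^2/2 + 2*t]
  [t^2/2 - 2*t, t^2/2 - 4*t + 1, -t^2/2 + 3*t]
  [t^2 - 3*t, t^2 - 7*t, -t^2 + 5*t + 1]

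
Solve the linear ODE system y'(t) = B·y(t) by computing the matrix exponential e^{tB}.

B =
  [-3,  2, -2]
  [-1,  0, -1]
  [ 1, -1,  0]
e^{tB} =
  [-2*t*exp(-t) + exp(-t), 2*t*exp(-t), -2*t*exp(-t)]
  [-t*exp(-t), t*exp(-t) + exp(-t), -t*exp(-t)]
  [t*exp(-t), -t*exp(-t), t*exp(-t) + exp(-t)]

Strategy: write B = P · J · P⁻¹ where J is a Jordan canonical form, so e^{tB} = P · e^{tJ} · P⁻¹, and e^{tJ} can be computed block-by-block.

B has Jordan form
J =
  [-1,  1,  0]
  [ 0, -1,  0]
  [ 0,  0, -1]
(up to reordering of blocks).

Per-block formulas:
  For a 2×2 Jordan block J_2(-1): exp(t · J_2(-1)) = e^(-1t)·(I + t·N), where N is the 2×2 nilpotent shift.
  For a 1×1 block at λ = -1: exp(t · [-1]) = [e^(-1t)].

After assembling e^{tJ} and conjugating by P, we get:

e^{tB} =
  [-2*t*exp(-t) + exp(-t), 2*t*exp(-t), -2*t*exp(-t)]
  [-t*exp(-t), t*exp(-t) + exp(-t), -t*exp(-t)]
  [t*exp(-t), -t*exp(-t), t*exp(-t) + exp(-t)]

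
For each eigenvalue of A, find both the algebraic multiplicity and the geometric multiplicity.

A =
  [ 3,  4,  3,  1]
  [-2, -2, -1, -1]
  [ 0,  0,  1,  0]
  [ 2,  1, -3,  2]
λ = 1: alg = 4, geom = 2

Step 1 — factor the characteristic polynomial to read off the algebraic multiplicities:
  χ_A(x) = (x - 1)^4

Step 2 — compute geometric multiplicities via the rank-nullity identity g(λ) = n − rank(A − λI):
  rank(A − (1)·I) = 2, so dim ker(A − (1)·I) = n − 2 = 2

Summary:
  λ = 1: algebraic multiplicity = 4, geometric multiplicity = 2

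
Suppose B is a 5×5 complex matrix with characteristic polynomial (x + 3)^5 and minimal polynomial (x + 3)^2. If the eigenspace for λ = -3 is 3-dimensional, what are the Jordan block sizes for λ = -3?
Block sizes for λ = -3: [2, 2, 1]

Step 1 — from the characteristic polynomial, algebraic multiplicity of λ = -3 is 5. From dim ker(B − (-3)·I) = 3, there are exactly 3 Jordan blocks for λ = -3.
Step 2 — from the minimal polynomial, the factor (x + 3)^2 tells us the largest block for λ = -3 has size 2.
Step 3 — with total size 5, 3 blocks, and largest block 2, the block sizes (in nonincreasing order) are [2, 2, 1].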